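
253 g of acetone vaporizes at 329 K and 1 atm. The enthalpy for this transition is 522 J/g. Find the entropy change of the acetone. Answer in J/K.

ΔS = 401 J/K

Heat absorbed by the substance: Q = mL = 253 × 522 = 132066 J.
At constant T, ΔS = Q_rev/T = 132066 / 329 = 401 J/K.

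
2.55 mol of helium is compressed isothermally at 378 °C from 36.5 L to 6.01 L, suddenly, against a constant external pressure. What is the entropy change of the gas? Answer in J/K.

Entropy is a state function, so ΔS_gas depends only on the end states.
For an isothermal ideal gas ΔS_gas = nR ln(V₂/V₁) = 2.55 × 8.314 × ln(6.01/36.5) = -38.2 J/K.

ΔS_gas = -38.2 J/K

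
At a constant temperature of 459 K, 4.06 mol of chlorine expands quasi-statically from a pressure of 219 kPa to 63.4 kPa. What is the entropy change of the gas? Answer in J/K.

For an isothermal ideal gas ΔS_gas = nR ln(P₁/P₂) = 4.06 × 8.314 × ln(219/63.4) = 41.8 J/K.

ΔS_gas = 41.8 J/K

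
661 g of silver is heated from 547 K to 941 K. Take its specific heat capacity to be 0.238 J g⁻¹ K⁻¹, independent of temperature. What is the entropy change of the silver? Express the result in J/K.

ΔS = ∫dQ_rev/T = m c ln(T₂/T₁) = 661 × 0.238 × ln(941/547) = 85.3 J/K.

ΔS = 85.3 J/K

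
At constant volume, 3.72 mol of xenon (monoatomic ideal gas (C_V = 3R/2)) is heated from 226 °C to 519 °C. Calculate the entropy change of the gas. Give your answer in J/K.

In kelvin: T₁ = 499.15 K, T₂ = 792.15 K. At constant volume, ΔS = nC_V ln(T₂/T₁) with C_V = 3R/2 = 12.47 J mol⁻¹ K⁻¹.
ΔS = 3.72 × 12.47 × ln(792.15/499.15) = 21.4 J/K.

ΔS = 21.4 J/K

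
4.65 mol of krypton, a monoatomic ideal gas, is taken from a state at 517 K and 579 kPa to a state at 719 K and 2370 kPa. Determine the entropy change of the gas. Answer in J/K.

ΔS = nC_p ln(T₂/T₁) − nR ln(P₂/P₁), with C_p = 5R/2 = 20.79 J mol⁻¹ K⁻¹ for a monoatomic ideal gas.
ΔS = 4.65 × [20.79 × ln(719/517) − 8.314 × ln(2370/579)] = -22.6 J/K.

ΔS = -22.6 J/K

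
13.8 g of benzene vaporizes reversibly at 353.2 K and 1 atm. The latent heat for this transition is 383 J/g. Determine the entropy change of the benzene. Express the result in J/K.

Heat absorbed by the substance: Q = mL = 13.8 × 383 = 5285.4 J.
At constant T, ΔS = Q_rev/T = 5285.4 / 353.2 = 15 J/K.

ΔS = 15 J/K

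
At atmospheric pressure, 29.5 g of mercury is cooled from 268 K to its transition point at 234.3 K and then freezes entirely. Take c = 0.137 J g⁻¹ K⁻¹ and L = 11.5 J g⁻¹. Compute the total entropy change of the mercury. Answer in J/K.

ΔS = -1.99 J/K

Cooling step: ΔS₁ = m c ln(T_tr/T_i) = 29.5 × 0.137 × ln(234.3/268) = -0.5431 J/K.
Phase change: ΔS₂ = −mL/T_tr = −29.5 × 11.5 / 234.3 = -1.448 J/K.
ΔS_total = (-0.5431) + (-1.448) = -1.99 J/K.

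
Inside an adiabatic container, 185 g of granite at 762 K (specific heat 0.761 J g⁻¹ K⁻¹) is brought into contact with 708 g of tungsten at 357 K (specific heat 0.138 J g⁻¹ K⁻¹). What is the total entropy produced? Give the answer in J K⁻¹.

ΔS_total = 15.5 J/K

Energy balance: T_f = (m₁c₁T₁ + m₂c₂T₂)/(m₁c₁ + m₂c₂) = 596.08 K.
ΔS₁ = m₁c₁ ln(T_f/T₁) = 140.785 × ln(596.08/762) = -34.57 J/K.
ΔS₂ = m₂c₂ ln(T_f/T₂) = 97.704 × ln(596.08/357) = 50.09 J/K.
ΔS_total = -34.57 + 50.09 = 15.5 J/K.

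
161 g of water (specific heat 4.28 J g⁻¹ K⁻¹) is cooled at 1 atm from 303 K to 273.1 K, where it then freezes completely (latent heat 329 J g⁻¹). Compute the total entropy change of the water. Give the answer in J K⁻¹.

Cooling step: ΔS₁ = m c ln(T_tr/T_i) = 161 × 4.28 × ln(273.1/303) = -71.59 J/K.
Phase change: ΔS₂ = −mL/T_tr = −161 × 329 / 273.1 = -194 J/K.
ΔS_total = (-71.59) + (-194) = -266 J/K.

ΔS = -266 J/K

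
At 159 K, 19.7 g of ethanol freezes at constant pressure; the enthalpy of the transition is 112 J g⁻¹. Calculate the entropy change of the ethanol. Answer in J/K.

Heat released by the substance: Q = −mL = −19.7 × 112 = −2206.4 J.
At constant T, ΔS = Q_rev/T = −2206.4 / 159 = -13.9 J/K.

ΔS = -13.9 J/K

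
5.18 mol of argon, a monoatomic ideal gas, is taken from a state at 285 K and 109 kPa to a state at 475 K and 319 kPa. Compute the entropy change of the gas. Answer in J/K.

ΔS = nC_p ln(T₂/T₁) − nR ln(P₂/P₁), with C_p = 5R/2 = 20.79 J mol⁻¹ K⁻¹ for a monoatomic ideal gas.
ΔS = 5.18 × [20.79 × ln(475/285) − 8.314 × ln(319/109)] = 8.75 J/K.

ΔS = 8.75 J/K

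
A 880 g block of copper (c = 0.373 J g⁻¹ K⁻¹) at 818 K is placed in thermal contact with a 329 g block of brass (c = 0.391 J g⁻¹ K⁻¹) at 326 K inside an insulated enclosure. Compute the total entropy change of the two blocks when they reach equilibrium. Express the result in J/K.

Energy balance: T_f = (m₁c₁T₁ + m₂c₂T₂)/(m₁c₁ + m₂c₂) = 679.47 K.
ΔS₁ = m₁c₁ ln(T_f/T₁) = 328.24 × ln(679.47/818) = -60.9 J/K.
ΔS₂ = m₂c₂ ln(T_f/T₂) = 128.639 × ln(679.47/326) = 94.47 J/K.
ΔS_total = -60.9 + 94.47 = 33.6 J/K.

ΔS_total = 33.6 J/K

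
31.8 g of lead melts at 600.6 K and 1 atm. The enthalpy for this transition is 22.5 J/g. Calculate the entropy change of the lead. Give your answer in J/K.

ΔS = 1.19 J/K

Heat absorbed by the substance: Q = mL = 31.8 × 22.5 = 715.5 J.
At constant T, ΔS = Q_rev/T = 715.5 / 600.6 = 1.19 J/K.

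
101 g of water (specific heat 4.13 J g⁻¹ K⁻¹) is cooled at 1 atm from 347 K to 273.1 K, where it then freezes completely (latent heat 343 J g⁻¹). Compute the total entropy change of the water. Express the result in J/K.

Cooling step: ΔS₁ = m c ln(T_tr/T_i) = 101 × 4.13 × ln(273.1/347) = -99.9 J/K.
Phase change: ΔS₂ = −mL/T_tr = −101 × 343 / 273.1 = -126.9 J/K.
ΔS_total = (-99.9) + (-126.9) = -227 J/K.

ΔS = -227 J/K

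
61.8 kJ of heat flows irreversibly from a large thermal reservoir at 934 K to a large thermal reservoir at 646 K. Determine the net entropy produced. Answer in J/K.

ΔS_total = 29.5 J/K

ΔS_hot = −Q/T_H = −61800/934 = -66.17 J/K and ΔS_cold = +Q/T_C = 61800/646 = 95.67 J/K.
ΔS_total = -66.17 + 95.67 = 29.5 J/K, positive as the second law requires.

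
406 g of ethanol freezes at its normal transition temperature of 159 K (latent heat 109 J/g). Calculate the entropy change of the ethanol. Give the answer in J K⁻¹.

Heat released by the substance: Q = −mL = −406 × 109 = −44254 J.
At constant T, ΔS = Q_rev/T = −44254 / 159 = -278 J/K.

ΔS = -278 J/K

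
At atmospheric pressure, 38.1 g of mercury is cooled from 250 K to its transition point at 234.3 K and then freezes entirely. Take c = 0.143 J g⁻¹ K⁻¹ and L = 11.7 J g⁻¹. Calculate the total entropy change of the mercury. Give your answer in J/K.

ΔS = -2.26 J/K

Cooling step: ΔS₁ = m c ln(T_tr/T_i) = 38.1 × 0.143 × ln(234.3/250) = -0.3534 J/K.
Phase change: ΔS₂ = −mL/T_tr = −38.1 × 11.7 / 234.3 = -1.903 J/K.
ΔS_total = (-0.3534) + (-1.903) = -2.26 J/K.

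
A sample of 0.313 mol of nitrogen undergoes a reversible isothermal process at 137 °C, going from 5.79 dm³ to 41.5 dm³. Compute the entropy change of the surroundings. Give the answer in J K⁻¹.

ΔS_surr = -5.13 J/K

For an isothermal ideal gas ΔS_gas = nR ln(V₂/V₁) = 0.313 × 8.314 × ln(41.5/5.79) = 5.13 J/K.
The process is reversible, so ΔS_surr = −ΔS_gas = -5.13 J/K and ΔS_universe = 0.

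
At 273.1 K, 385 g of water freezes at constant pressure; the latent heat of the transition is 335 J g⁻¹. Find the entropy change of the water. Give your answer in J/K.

Heat released by the substance: Q = −mL = −385 × 335 = −128975 J.
At constant T, ΔS = Q_rev/T = −128975 / 273.1 = -472 J/K.

ΔS = -472 J/K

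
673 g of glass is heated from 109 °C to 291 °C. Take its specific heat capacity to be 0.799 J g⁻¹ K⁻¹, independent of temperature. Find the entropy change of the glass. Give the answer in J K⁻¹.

ΔS = 209 J/K

In kelvin: T₁ = 382.15 K, T₂ = 564.15 K. ΔS = ∫dQ_rev/T = m c ln(T₂/T₁) = 673 × 0.799 × ln(564.15/382.15) = 209 J/K.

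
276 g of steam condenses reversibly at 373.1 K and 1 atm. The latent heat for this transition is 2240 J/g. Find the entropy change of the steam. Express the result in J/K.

ΔS = -1660 J/K

Heat released by the substance: Q = −mL = −276 × 2240 = −618240 J.
At constant T, ΔS = Q_rev/T = −618240 / 373.1 = -1660 J/K.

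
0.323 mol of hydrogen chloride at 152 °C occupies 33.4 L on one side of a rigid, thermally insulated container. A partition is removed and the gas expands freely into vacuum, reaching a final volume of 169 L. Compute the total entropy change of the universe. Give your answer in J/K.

For an ideal gas in free expansion Q = 0 and W = 0, so T is unchanged.
Entropy is a state function; using a reversible isothermal path, ΔS_gas = nR ln(V₂/V₁) = 0.323 × 8.314 × ln(169/33.4) = 4.35 J/K.
The insulated surroundings exchange no heat, so ΔS_surr = 0 and ΔS_universe = ΔS_gas.

ΔS_universe = 4.35 J/K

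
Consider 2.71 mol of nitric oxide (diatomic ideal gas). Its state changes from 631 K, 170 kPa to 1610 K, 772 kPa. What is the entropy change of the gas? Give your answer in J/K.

ΔS = 39.8 J/K

ΔS = nC_p ln(T₂/T₁) − nR ln(P₂/P₁), with C_p = 7R/2 = 29.1 J mol⁻¹ K⁻¹ for a diatomic ideal gas.
ΔS = 2.71 × [29.1 × ln(1610/631) − 8.314 × ln(772/170)] = 39.8 J/K.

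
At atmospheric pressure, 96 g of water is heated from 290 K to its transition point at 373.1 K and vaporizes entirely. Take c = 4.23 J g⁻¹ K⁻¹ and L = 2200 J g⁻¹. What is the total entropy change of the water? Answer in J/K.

ΔS = 668 J/K

Warming step: ΔS₁ = m c ln(T_tr/T_i) = 96 × 4.23 × ln(373.1/290) = 102.3 J/K.
Phase change: ΔS₂ = +mL/T_tr = 96 × 2200 / 373.1 = 566.1 J/K.
ΔS_total = (102.3) + (566.1) = 668 J/K.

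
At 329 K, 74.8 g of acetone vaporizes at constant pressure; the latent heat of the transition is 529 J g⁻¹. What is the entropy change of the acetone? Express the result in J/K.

ΔS = 120 J/K

Heat absorbed by the substance: Q = mL = 74.8 × 529 = 39569.2 J.
At constant T, ΔS = Q_rev/T = 39569.2 / 329 = 120 J/K.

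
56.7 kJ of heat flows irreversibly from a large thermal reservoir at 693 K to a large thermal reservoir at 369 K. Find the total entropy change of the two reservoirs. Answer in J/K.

ΔS_hot = −Q/T_H = −56700/693 = -81.818 J/K and ΔS_cold = +Q/T_C = 56700/369 = 153.66 J/K.
ΔS_total = -81.818 + 153.66 = 71.8 J/K, positive as the second law requires.

ΔS_total = 71.8 J/K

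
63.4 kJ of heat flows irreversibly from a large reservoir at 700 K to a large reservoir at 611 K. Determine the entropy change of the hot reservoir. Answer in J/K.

The hot reservoir loses heat Q, so ΔS_hot = −Q/T_H = −63400/700 = -90.6 J/K.

ΔS_hot = -90.6 J/K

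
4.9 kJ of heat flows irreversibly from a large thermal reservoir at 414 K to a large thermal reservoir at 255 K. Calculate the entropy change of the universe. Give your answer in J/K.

ΔS_hot = −Q/T_H = −4900/414 = -11.84 J/K and ΔS_cold = +Q/T_C = 4900/255 = 19.22 J/K.
ΔS_total = -11.84 + 19.22 = 7.38 J/K, positive as the second law requires.

ΔS_total = 7.38 J/K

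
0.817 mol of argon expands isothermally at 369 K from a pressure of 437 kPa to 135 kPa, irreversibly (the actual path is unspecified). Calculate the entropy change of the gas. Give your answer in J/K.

Entropy is a state function, so ΔS_gas depends only on the end states.
For an isothermal ideal gas ΔS_gas = nR ln(P₁/P₂) = 0.817 × 8.314 × ln(437/135) = 7.98 J/K.

ΔS_gas = 7.98 J/K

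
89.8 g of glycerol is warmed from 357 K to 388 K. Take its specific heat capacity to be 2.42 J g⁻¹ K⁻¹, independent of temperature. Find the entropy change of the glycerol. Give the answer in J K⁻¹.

ΔS = ∫dQ_rev/T = m c ln(T₂/T₁) = 89.8 × 2.42 × ln(388/357) = 18.1 J/K.

ΔS = 18.1 J/K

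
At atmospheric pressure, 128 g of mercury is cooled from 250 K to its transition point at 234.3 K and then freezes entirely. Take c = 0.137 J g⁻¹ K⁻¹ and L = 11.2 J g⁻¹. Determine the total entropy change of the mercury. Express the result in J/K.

Cooling step: ΔS₁ = m c ln(T_tr/T_i) = 128 × 0.137 × ln(234.3/250) = -1.137 J/K.
Phase change: ΔS₂ = −mL/T_tr = −128 × 11.2 / 234.3 = -6.119 J/K.
ΔS_total = (-1.137) + (-6.119) = -7.26 J/K.

ΔS = -7.26 J/K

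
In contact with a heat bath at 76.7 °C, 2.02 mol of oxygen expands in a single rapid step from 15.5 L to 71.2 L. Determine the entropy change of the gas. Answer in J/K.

Entropy is a state function, so ΔS_gas depends only on the end states.
For an isothermal ideal gas ΔS_gas = nR ln(V₂/V₁) = 2.02 × 8.314 × ln(71.2/15.5) = 25.6 J/K.

ΔS_gas = 25.6 J/K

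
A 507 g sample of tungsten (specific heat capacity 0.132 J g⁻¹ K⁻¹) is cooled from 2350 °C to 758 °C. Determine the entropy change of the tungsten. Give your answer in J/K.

In kelvin: T₁ = 2623.15 K, T₂ = 1031.15 K. ΔS = ∫dQ_rev/T = m c ln(T₂/T₁) = 507 × 0.132 × ln(1031.15/2623.15) = -62.5 J/K.

ΔS = -62.5 J/K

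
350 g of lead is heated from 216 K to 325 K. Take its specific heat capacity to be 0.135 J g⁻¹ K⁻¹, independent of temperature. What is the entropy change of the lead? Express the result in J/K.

ΔS = 19.3 J/K

ΔS = ∫dQ_rev/T = m c ln(T₂/T₁) = 350 × 0.135 × ln(325/216) = 19.3 J/K.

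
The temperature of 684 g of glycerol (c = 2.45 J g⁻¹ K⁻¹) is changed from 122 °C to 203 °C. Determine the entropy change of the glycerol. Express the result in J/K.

In kelvin: T₁ = 395.15 K, T₂ = 476.15 K. ΔS = ∫dQ_rev/T = m c ln(T₂/T₁) = 684 × 2.45 × ln(476.15/395.15) = 312 J/K.

ΔS = 312 J/K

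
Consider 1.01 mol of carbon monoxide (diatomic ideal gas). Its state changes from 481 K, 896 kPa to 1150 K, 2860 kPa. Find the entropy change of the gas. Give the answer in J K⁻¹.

ΔS = 15.9 J/K

ΔS = nC_p ln(T₂/T₁) − nR ln(P₂/P₁), with C_p = 7R/2 = 29.1 J mol⁻¹ K⁻¹ for a diatomic ideal gas.
ΔS = 1.01 × [29.1 × ln(1150/481) − 8.314 × ln(2860/896)] = 15.9 J/K.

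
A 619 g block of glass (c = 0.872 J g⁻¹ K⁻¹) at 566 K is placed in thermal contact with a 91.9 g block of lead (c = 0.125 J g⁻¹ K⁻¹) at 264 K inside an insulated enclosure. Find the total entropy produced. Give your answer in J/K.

Energy balance: T_f = (m₁c₁T₁ + m₂c₂T₂)/(m₁c₁ + m₂c₂) = 559.71 K.
ΔS₁ = m₁c₁ ln(T_f/T₁) = 539.768 × ln(559.71/566) = -6.035 J/K.
ΔS₂ = m₂c₂ ln(T_f/T₂) = 11.4875 × ln(559.71/264) = 8.632 J/K.
ΔS_total = -6.035 + 8.632 = 2.6 J/K.

ΔS_total = 2.6 J/K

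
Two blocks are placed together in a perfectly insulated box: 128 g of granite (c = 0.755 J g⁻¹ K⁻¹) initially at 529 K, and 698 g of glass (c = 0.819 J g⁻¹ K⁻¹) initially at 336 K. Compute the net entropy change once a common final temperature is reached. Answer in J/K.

Energy balance: T_f = (m₁c₁T₁ + m₂c₂T₂)/(m₁c₁ + m₂c₂) = 363.91 K.
ΔS₁ = m₁c₁ ln(T_f/T₁) = 96.64 × ln(363.91/529) = -36.15 J/K.
ΔS₂ = m₂c₂ ln(T_f/T₂) = 571.662 × ln(363.91/336) = 45.61 J/K.
ΔS_total = -36.15 + 45.61 = 9.46 J/K.

ΔS_total = 9.46 J/K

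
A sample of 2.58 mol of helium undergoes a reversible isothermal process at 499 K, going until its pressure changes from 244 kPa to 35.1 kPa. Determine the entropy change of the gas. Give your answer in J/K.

For an isothermal ideal gas ΔS_gas = nR ln(P₁/P₂) = 2.58 × 8.314 × ln(244/35.1) = 41.6 J/K.

ΔS_gas = 41.6 J/K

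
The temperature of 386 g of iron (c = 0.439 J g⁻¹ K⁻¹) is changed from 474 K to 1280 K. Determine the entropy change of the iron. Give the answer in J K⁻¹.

ΔS = ∫dQ_rev/T = m c ln(T₂/T₁) = 386 × 0.439 × ln(1280/474) = 168 J/K.

ΔS = 168 J/K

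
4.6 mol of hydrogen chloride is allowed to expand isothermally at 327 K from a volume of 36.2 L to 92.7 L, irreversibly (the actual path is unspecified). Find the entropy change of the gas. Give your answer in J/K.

Entropy is a state function, so ΔS_gas depends only on the end states.
For an isothermal ideal gas ΔS_gas = nR ln(V₂/V₁) = 4.6 × 8.314 × ln(92.7/36.2) = 36 J/K.

ΔS_gas = 36 J/K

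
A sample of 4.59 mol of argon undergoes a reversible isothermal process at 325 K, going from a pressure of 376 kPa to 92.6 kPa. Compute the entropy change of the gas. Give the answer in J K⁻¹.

ΔS_gas = 53.5 J/K

For an isothermal ideal gas ΔS_gas = nR ln(P₁/P₂) = 4.59 × 8.314 × ln(376/92.6) = 53.5 J/K.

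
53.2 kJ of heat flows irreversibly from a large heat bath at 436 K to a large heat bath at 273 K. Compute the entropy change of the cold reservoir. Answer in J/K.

The cold reservoir gains heat Q, so ΔS_cold = +Q/T_C = 53200/273 = 195 J/K.

ΔS_cold = 195 J/K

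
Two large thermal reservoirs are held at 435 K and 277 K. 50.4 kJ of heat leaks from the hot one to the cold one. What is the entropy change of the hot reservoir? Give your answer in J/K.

The hot reservoir loses heat Q, so ΔS_hot = −Q/T_H = −50400/435 = -116 J/K.

ΔS_hot = -116 J/K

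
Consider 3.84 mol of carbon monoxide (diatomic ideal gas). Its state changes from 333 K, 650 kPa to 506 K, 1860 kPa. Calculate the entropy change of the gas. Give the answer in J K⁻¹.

ΔS = nC_p ln(T₂/T₁) − nR ln(P₂/P₁), with C_p = 7R/2 = 29.1 J mol⁻¹ K⁻¹ for a diatomic ideal gas.
ΔS = 3.84 × [29.1 × ln(506/333) − 8.314 × ln(1860/650)] = 13.2 J/K.

ΔS = 13.2 J/K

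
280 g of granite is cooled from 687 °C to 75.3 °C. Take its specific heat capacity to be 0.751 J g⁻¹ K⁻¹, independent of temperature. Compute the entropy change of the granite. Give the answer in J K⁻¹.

ΔS = -213 J/K

In kelvin: T₁ = 960.15 K, T₂ = 348.45 K. ΔS = ∫dQ_rev/T = m c ln(T₂/T₁) = 280 × 0.751 × ln(348.45/960.15) = -213 J/K.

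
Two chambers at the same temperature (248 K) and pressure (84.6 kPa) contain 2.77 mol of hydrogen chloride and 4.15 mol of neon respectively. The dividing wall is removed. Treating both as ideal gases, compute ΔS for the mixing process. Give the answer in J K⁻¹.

ΔS_mix = 38.7 J/K

Mole fractions: x_A = 2.77/6.92 = 0.4, x_B = 0.6.
ΔS_mix = −R(n_A ln x_A + n_B ln x_B) = −8.314 × (2.77 ln 0.4 + 4.15 ln 0.6) = 38.7 J/K.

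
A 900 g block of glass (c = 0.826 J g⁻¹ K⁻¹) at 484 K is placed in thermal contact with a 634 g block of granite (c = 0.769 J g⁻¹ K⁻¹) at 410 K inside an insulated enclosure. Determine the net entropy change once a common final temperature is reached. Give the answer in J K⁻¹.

Energy balance: T_f = (m₁c₁T₁ + m₂c₂T₂)/(m₁c₁ + m₂c₂) = 454.69 K.
ΔS₁ = m₁c₁ ln(T_f/T₁) = 743.4 × ln(454.69/484) = -46.44 J/K.
ΔS₂ = m₂c₂ ln(T_f/T₂) = 487.546 × ln(454.69/410) = 50.44 J/K.
ΔS_total = -46.44 + 50.44 = 4 J/K.

ΔS_total = 4 J/K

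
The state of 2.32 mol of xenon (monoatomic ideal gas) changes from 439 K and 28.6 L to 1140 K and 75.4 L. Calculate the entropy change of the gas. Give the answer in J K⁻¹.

Entropy is a state function: ΔS = nC_V ln(T₂/T₁) + nR ln(V₂/V₁), with C_V = 3R/2 = 12.47 J mol⁻¹ K⁻¹ for a monoatomic ideal gas.
ΔS = 2.32 × [12.47 × ln(1140/439) + 8.314 × ln(75.4/28.6)] = 46.3 J/K.

ΔS = 46.3 J/K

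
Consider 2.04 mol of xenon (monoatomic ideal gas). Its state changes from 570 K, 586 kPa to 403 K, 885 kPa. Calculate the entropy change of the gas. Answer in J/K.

ΔS = nC_p ln(T₂/T₁) − nR ln(P₂/P₁), with C_p = 5R/2 = 20.79 J mol⁻¹ K⁻¹ for a monoatomic ideal gas.
ΔS = 2.04 × [20.79 × ln(403/570) − 8.314 × ln(885/586)] = -21.7 J/K.

ΔS = -21.7 J/K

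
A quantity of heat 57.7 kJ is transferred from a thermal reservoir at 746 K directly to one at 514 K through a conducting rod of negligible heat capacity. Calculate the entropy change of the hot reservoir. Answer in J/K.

ΔS_hot = -77.3 J/K

The hot reservoir loses heat Q, so ΔS_hot = −Q/T_H = −57700/746 = -77.3 J/K.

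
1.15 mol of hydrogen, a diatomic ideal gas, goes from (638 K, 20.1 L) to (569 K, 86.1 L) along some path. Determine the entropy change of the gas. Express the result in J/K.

Entropy is a state function: ΔS = nC_V ln(T₂/T₁) + nR ln(V₂/V₁), with C_V = 5R/2 = 20.79 J mol⁻¹ K⁻¹ for a diatomic ideal gas.
ΔS = 1.15 × [20.79 × ln(569/638) + 8.314 × ln(86.1/20.1)] = 11.2 J/K.

ΔS = 11.2 J/K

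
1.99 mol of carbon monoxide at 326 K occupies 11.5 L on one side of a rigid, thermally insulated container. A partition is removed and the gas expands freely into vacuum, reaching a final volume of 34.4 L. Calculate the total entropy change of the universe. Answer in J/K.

No heat is exchanged and no work is done, so the ideal-gas temperature stays constant.
Entropy is a state function; using a reversible isothermal path, ΔS_gas = nR ln(V₂/V₁) = 1.99 × 8.314 × ln(34.4/11.5) = 18.1 J/K.
The insulated surroundings exchange no heat, so ΔS_surr = 0 and ΔS_universe = ΔS_gas.

ΔS_universe = 18.1 J/K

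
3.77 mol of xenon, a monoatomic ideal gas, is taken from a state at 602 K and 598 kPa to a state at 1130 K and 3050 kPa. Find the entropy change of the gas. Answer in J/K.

ΔS = nC_p ln(T₂/T₁) − nR ln(P₂/P₁), with C_p = 5R/2 = 20.79 J mol⁻¹ K⁻¹ for a monoatomic ideal gas.
ΔS = 3.77 × [20.79 × ln(1130/602) − 8.314 × ln(3050/598)] = -1.72 J/K.

ΔS = -1.72 J/K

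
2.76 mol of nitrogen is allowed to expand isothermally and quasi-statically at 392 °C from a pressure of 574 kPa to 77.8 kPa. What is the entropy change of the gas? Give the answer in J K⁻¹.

For an isothermal ideal gas ΔS_gas = nR ln(P₁/P₂) = 2.76 × 8.314 × ln(574/77.8) = 45.9 J/K.

ΔS_gas = 45.9 J/K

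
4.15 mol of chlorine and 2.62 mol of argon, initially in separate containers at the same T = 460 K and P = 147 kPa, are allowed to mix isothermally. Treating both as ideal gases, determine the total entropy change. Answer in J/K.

ΔS_mix = 37.6 J/K

Mole fractions: x_A = 4.15/6.77 = 0.613, x_B = 0.387.
ΔS_mix = −R(n_A ln x_A + n_B ln x_B) = −8.314 × (4.15 ln 0.613 + 2.62 ln 0.387) = 37.6 J/K.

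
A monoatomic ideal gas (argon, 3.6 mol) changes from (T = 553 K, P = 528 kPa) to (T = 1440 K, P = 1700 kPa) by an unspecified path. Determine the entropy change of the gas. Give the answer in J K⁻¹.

ΔS = nC_p ln(T₂/T₁) − nR ln(P₂/P₁), with C_p = 5R/2 = 20.79 J mol⁻¹ K⁻¹ for a monoatomic ideal gas.
ΔS = 3.6 × [20.79 × ln(1440/553) − 8.314 × ln(1700/528)] = 36.6 J/K.

ΔS = 36.6 J/K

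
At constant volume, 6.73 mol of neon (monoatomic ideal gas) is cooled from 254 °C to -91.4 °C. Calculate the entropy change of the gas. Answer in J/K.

ΔS = -89.4 J/K

In kelvin: T₁ = 527.15 K, T₂ = 181.75 K. At constant volume, ΔS = nC_V ln(T₂/T₁) with C_V = 3R/2 = 12.47 J mol⁻¹ K⁻¹.
ΔS = 6.73 × 12.47 × ln(181.75/527.15) = -89.4 J/K.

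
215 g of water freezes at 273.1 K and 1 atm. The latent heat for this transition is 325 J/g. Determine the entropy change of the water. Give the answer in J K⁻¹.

Heat released by the substance: Q = −mL = −215 × 325 = −69875 J.
At constant T, ΔS = Q_rev/T = −69875 / 273.1 = -256 J/K.

ΔS = -256 J/K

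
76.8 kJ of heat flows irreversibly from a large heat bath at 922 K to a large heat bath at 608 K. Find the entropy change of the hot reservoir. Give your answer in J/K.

ΔS_hot = -83.3 J/K

The hot reservoir loses heat Q, so ΔS_hot = −Q/T_H = −76800/922 = -83.3 J/K.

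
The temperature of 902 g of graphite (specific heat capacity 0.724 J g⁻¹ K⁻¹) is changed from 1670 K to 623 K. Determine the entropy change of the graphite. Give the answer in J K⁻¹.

ΔS = -644 J/K

ΔS = ∫dQ_rev/T = m c ln(T₂/T₁) = 902 × 0.724 × ln(623/1670) = -644 J/K.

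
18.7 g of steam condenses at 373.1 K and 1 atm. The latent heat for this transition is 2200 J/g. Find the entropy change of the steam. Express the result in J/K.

Heat released by the substance: Q = −mL = −18.7 × 2200 = −41140 J.
At constant T, ΔS = Q_rev/T = −41140 / 373.1 = -110 J/K.

ΔS = -110 J/K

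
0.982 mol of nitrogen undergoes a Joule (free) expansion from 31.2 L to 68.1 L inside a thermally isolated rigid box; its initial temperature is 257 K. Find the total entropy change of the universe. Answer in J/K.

ΔS_universe = 6.37 J/K

For an ideal gas in free expansion Q = 0 and W = 0, so T is unchanged.
Entropy is a state function; using a reversible isothermal path, ΔS_gas = nR ln(V₂/V₁) = 0.982 × 8.314 × ln(68.1/31.2) = 6.37 J/K.
The insulated surroundings exchange no heat, so ΔS_surr = 0 and ΔS_universe = ΔS_gas.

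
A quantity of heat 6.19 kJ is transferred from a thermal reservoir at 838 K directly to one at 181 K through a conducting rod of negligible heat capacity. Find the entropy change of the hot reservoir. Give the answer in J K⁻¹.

The hot reservoir loses heat Q, so ΔS_hot = −Q/T_H = −6190/838 = -7.39 J/K.

ΔS_hot = -7.39 J/K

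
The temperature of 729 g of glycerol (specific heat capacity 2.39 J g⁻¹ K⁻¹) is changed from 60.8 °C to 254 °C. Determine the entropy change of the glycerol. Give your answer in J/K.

ΔS = 795 J/K

In kelvin: T₁ = 333.95 K, T₂ = 527.15 K. ΔS = ∫dQ_rev/T = m c ln(T₂/T₁) = 729 × 2.39 × ln(527.15/333.95) = 795 J/K.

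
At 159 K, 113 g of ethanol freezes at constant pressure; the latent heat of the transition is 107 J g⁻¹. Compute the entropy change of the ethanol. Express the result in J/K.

ΔS = -76 J/K

Heat released by the substance: Q = −mL = −113 × 107 = −12091 J.
At constant T, ΔS = Q_rev/T = −12091 / 159 = -76 J/K.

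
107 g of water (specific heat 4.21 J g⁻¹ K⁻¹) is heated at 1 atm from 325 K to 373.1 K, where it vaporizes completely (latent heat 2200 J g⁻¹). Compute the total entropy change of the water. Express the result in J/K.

ΔS = 693 J/K

Warming step: ΔS₁ = m c ln(T_tr/T_i) = 107 × 4.21 × ln(373.1/325) = 62.17 J/K.
Phase change: ΔS₂ = +mL/T_tr = 107 × 2200 / 373.1 = 630.9 J/K.
ΔS_total = (62.17) + (630.9) = 693 J/K.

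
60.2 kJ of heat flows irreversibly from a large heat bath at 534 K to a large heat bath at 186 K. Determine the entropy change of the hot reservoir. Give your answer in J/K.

ΔS_hot = -113 J/K

The hot reservoir loses heat Q, so ΔS_hot = −Q/T_H = −60200/534 = -113 J/K.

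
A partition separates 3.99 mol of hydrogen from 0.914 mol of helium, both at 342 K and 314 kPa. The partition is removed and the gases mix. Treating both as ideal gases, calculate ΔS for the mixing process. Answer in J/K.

Mole fractions: x_A = 3.99/4.9 = 0.814, x_B = 0.186.
ΔS_mix = −R(n_A ln x_A + n_B ln x_B) = −8.314 × (3.99 ln 0.814 + 0.914 ln 0.186) = 19.6 J/K.

ΔS_mix = 19.6 J/K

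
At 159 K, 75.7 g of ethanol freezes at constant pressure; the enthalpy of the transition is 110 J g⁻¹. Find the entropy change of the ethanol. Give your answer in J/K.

Heat released by the substance: Q = −mL = −75.7 × 110 = −8327 J.
At constant T, ΔS = Q_rev/T = −8327 / 159 = -52.4 J/K.

ΔS = -52.4 J/K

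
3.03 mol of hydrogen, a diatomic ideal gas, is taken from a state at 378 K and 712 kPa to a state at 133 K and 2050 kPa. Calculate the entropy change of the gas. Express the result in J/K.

ΔS = nC_p ln(T₂/T₁) − nR ln(P₂/P₁), with C_p = 7R/2 = 29.1 J mol⁻¹ K⁻¹ for a diatomic ideal gas.
ΔS = 3.03 × [29.1 × ln(133/378) − 8.314 × ln(2050/712)] = -119 J/K.

ΔS = -119 J/K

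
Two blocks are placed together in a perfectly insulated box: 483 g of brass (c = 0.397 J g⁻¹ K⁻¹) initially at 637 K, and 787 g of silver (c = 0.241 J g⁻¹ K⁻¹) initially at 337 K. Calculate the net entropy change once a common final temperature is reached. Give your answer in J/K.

Energy balance: T_f = (m₁c₁T₁ + m₂c₂T₂)/(m₁c₁ + m₂c₂) = 487.82 K.
ΔS₁ = m₁c₁ ln(T_f/T₁) = 191.751 × ln(487.82/637) = -51.16 J/K.
ΔS₂ = m₂c₂ ln(T_f/T₂) = 189.667 × ln(487.82/337) = 70.15 J/K.
ΔS_total = -51.16 + 70.15 = 19 J/K.

ΔS_total = 19 J/K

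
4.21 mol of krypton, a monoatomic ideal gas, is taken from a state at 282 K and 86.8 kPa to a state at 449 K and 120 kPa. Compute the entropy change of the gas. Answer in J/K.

ΔS = 29.4 J/K

ΔS = nC_p ln(T₂/T₁) − nR ln(P₂/P₁), with C_p = 5R/2 = 20.79 J mol⁻¹ K⁻¹ for a monoatomic ideal gas.
ΔS = 4.21 × [20.79 × ln(449/282) − 8.314 × ln(120/86.8)] = 29.4 J/K.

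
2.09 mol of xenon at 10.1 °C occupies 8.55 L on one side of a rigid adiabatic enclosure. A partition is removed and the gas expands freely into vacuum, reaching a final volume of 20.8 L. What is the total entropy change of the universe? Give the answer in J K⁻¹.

ΔS_universe = 15.4 J/K

For an ideal gas in free expansion Q = 0 and W = 0, so T is unchanged.
Entropy is a state function; using a reversible isothermal path, ΔS_gas = nR ln(V₂/V₁) = 2.09 × 8.314 × ln(20.8/8.55) = 15.4 J/K.
The insulated surroundings exchange no heat, so ΔS_surr = 0 and ΔS_universe = ΔS_gas.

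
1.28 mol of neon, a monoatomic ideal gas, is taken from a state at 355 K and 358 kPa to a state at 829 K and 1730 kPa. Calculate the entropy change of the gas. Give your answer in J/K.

ΔS = nC_p ln(T₂/T₁) − nR ln(P₂/P₁), with C_p = 5R/2 = 20.79 J mol⁻¹ K⁻¹ for a monoatomic ideal gas.
ΔS = 1.28 × [20.79 × ln(829/355) − 8.314 × ln(1730/358)] = 5.8 J/K.

ΔS = 5.8 J/K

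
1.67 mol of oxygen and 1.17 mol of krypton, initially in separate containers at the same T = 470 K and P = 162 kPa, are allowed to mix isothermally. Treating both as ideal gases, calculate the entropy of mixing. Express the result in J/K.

ΔS_mix = 16 J/K

Mole fractions: x_A = 1.67/2.84 = 0.588, x_B = 0.412.
ΔS_mix = −R(n_A ln x_A + n_B ln x_B) = −8.314 × (1.67 ln 0.588 + 1.17 ln 0.412) = 16 J/K.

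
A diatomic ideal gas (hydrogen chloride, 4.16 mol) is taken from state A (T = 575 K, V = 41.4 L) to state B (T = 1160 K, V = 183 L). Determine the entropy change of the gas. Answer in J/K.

ΔS = 112 J/K

Entropy is a state function: ΔS = nC_V ln(T₂/T₁) + nR ln(V₂/V₁), with C_V = 5R/2 = 20.79 J mol⁻¹ K⁻¹ for a diatomic ideal gas.
ΔS = 4.16 × [20.79 × ln(1160/575) + 8.314 × ln(183/41.4)] = 112 J/K.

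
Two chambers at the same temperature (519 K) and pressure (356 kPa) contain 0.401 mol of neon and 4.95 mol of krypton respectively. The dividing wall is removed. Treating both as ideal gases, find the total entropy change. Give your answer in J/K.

Mole fractions: x_A = 0.401/5.35 = 0.0749, x_B = 0.925.
ΔS_mix = −R(n_A ln x_A + n_B ln x_B) = −8.314 × (0.401 ln 0.0749 + 4.95 ln 0.925) = 11.8 J/K.

ΔS_mix = 11.8 J/K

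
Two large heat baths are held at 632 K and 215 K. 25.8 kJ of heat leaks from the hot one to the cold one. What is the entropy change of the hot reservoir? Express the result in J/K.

The hot reservoir loses heat Q, so ΔS_hot = −Q/T_H = −25800/632 = -40.8 J/K.

ΔS_hot = -40.8 J/K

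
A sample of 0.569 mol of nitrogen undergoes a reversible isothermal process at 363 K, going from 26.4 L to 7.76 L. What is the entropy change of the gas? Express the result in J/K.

For an isothermal ideal gas ΔS_gas = nR ln(V₂/V₁) = 0.569 × 8.314 × ln(7.76/26.4) = -5.79 J/K.

ΔS_gas = -5.79 J/K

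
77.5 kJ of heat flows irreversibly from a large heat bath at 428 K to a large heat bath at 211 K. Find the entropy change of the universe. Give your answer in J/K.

ΔS_hot = −Q/T_H = −77500/428 = -181.1 J/K and ΔS_cold = +Q/T_C = 77500/211 = 367.3 J/K.
ΔS_total = -181.1 + 367.3 = 186 J/K, positive as the second law requires.

ΔS_total = 186 J/K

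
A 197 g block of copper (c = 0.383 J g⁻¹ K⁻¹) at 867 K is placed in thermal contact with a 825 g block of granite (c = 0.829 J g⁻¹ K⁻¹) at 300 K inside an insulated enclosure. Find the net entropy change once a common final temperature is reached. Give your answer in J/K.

ΔS_total = 50.6 J/K

Energy balance: T_f = (m₁c₁T₁ + m₂c₂T₂)/(m₁c₁ + m₂c₂) = 356.34 K.
ΔS₁ = m₁c₁ ln(T_f/T₁) = 75.451 × ln(356.34/867) = -67.09 J/K.
ΔS₂ = m₂c₂ ln(T_f/T₂) = 683.925 × ln(356.34/300) = 117.7 J/K.
ΔS_total = -67.09 + 117.7 = 50.6 J/K.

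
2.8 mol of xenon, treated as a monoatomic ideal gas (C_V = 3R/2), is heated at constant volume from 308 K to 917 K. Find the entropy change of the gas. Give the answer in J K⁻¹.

ΔS = 38.1 J/K

At constant volume, ΔS = nC_V ln(T₂/T₁) with C_V = 3R/2 = 12.47 J mol⁻¹ K⁻¹.
ΔS = 2.8 × 12.47 × ln(917/308) = 38.1 J/K.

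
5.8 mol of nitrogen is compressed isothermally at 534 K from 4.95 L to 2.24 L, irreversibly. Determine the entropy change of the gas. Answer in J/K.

ΔS_gas = -38.2 J/K

Entropy is a state function, so ΔS_gas depends only on the end states.
For an isothermal ideal gas ΔS_gas = nR ln(V₂/V₁) = 5.8 × 8.314 × ln(2.24/4.95) = -38.2 J/K.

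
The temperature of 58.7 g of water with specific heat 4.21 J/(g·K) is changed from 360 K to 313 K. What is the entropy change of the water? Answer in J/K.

ΔS = -34.6 J/K

ΔS = ∫dQ_rev/T = m c ln(T₂/T₁) = 58.7 × 4.21 × ln(313/360) = -34.6 J/K.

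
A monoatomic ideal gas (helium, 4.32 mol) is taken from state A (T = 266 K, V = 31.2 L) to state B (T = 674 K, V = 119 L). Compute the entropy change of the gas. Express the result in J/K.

ΔS = 98.2 J/K

Entropy is a state function: ΔS = nC_V ln(T₂/T₁) + nR ln(V₂/V₁), with C_V = 3R/2 = 12.47 J mol⁻¹ K⁻¹ for a monoatomic ideal gas.
ΔS = 4.32 × [12.47 × ln(674/266) + 8.314 × ln(119/31.2)] = 98.2 J/K.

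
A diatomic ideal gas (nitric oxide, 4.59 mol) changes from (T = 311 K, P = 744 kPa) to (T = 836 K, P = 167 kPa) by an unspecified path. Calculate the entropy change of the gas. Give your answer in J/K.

ΔS = 189 J/K

ΔS = nC_p ln(T₂/T₁) − nR ln(P₂/P₁), with C_p = 7R/2 = 29.1 J mol⁻¹ K⁻¹ for a diatomic ideal gas.
ΔS = 4.59 × [29.1 × ln(836/311) − 8.314 × ln(167/744)] = 189 J/K.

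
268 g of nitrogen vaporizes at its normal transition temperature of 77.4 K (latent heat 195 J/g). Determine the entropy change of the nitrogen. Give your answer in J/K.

Heat absorbed by the substance: Q = mL = 268 × 195 = 52260 J.
At constant T, ΔS = Q_rev/T = 52260 / 77.4 = 675 J/K.

ΔS = 675 J/K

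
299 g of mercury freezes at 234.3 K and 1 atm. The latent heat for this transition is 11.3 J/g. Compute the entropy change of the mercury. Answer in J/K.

Heat released by the substance: Q = −mL = −299 × 11.3 = −3378.7 J.
At constant T, ΔS = Q_rev/T = −3378.7 / 234.3 = -14.4 J/K.

ΔS = -14.4 J/K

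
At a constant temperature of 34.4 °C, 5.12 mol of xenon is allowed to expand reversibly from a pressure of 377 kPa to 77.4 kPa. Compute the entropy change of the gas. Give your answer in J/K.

For an isothermal ideal gas ΔS_gas = nR ln(P₁/P₂) = 5.12 × 8.314 × ln(377/77.4) = 67.4 J/K.

ΔS_gas = 67.4 J/K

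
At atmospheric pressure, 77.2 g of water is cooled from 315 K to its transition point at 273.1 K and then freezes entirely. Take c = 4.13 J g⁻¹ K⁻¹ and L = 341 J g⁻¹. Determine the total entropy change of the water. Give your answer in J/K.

Cooling step: ΔS₁ = m c ln(T_tr/T_i) = 77.2 × 4.13 × ln(273.1/315) = -45.51 J/K.
Phase change: ΔS₂ = −mL/T_tr = −77.2 × 341 / 273.1 = -96.39 J/K.
ΔS_total = (-45.51) + (-96.39) = -142 J/K.

ΔS = -142 J/K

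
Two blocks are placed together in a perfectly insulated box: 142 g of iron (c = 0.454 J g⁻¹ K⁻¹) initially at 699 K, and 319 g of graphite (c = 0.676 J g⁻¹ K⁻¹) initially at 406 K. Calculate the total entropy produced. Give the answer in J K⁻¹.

ΔS_total = 8.02 J/K

Energy balance: T_f = (m₁c₁T₁ + m₂c₂T₂)/(m₁c₁ + m₂c₂) = 473.43 K.
ΔS₁ = m₁c₁ ln(T_f/T₁) = 64.468 × ln(473.43/699) = -25.12 J/K.
ΔS₂ = m₂c₂ ln(T_f/T₂) = 215.644 × ln(473.43/406) = 33.14 J/K.
ΔS_total = -25.12 + 33.14 = 8.02 J/K.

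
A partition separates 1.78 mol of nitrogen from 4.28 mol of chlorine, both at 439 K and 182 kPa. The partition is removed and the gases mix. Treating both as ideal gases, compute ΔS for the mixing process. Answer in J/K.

Mole fractions: x_A = 1.78/6.06 = 0.294, x_B = 0.706.
ΔS_mix = −R(n_A ln x_A + n_B ln x_B) = −8.314 × (1.78 ln 0.294 + 4.28 ln 0.706) = 30.5 J/K.

ΔS_mix = 30.5 J/K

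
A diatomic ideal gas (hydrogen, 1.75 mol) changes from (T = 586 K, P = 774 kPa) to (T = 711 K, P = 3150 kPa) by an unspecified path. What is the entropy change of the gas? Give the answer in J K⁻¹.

ΔS = -10.6 J/K

ΔS = nC_p ln(T₂/T₁) − nR ln(P₂/P₁), with C_p = 7R/2 = 29.1 J mol⁻¹ K⁻¹ for a diatomic ideal gas.
ΔS = 1.75 × [29.1 × ln(711/586) − 8.314 × ln(3150/774)] = -10.6 J/K.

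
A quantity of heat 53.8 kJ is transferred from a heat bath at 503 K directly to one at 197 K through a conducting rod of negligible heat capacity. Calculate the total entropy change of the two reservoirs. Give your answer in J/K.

ΔS_total = 166 J/K

ΔS_hot = −Q/T_H = −53800/503 = -107 J/K and ΔS_cold = +Q/T_C = 53800/197 = 273.1 J/K.
ΔS_total = -107 + 273.1 = 166 J/K, positive as the second law requires.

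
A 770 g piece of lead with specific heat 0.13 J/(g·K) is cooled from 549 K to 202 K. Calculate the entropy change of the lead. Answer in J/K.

ΔS = -100 J/K

ΔS = ∫dQ_rev/T = m c ln(T₂/T₁) = 770 × 0.13 × ln(202/549) = -100 J/K.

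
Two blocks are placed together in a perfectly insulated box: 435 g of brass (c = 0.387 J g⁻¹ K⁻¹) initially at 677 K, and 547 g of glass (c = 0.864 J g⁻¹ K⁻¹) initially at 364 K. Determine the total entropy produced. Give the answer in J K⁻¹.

Energy balance: T_f = (m₁c₁T₁ + m₂c₂T₂)/(m₁c₁ + m₂c₂) = 446.21 K.
ΔS₁ = m₁c₁ ln(T_f/T₁) = 168.345 × ln(446.21/677) = -70.18 J/K.
ΔS₂ = m₂c₂ ln(T_f/T₂) = 472.608 × ln(446.21/364) = 96.24 J/K.
ΔS_total = -70.18 + 96.24 = 26.1 J/K.

ΔS_total = 26.1 J/K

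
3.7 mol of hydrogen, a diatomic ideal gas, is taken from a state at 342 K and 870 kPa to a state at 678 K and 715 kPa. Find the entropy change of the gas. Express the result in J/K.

ΔS = 79.7 J/K

ΔS = nC_p ln(T₂/T₁) − nR ln(P₂/P₁), with C_p = 7R/2 = 29.1 J mol⁻¹ K⁻¹ for a diatomic ideal gas.
ΔS = 3.7 × [29.1 × ln(678/342) − 8.314 × ln(715/870)] = 79.7 J/K.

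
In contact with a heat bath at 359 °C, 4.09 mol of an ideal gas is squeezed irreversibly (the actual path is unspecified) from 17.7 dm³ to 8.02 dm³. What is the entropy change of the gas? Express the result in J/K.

Entropy is a state function, so ΔS_gas depends only on the end states.
For an isothermal ideal gas ΔS_gas = nR ln(V₂/V₁) = 4.09 × 8.314 × ln(8.02/17.7) = -26.9 J/K.

ΔS_gas = -26.9 J/K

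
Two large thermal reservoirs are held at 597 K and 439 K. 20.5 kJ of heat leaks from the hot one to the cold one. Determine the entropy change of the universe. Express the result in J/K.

ΔS_hot = −Q/T_H = −20500/597 = -34.34 J/K and ΔS_cold = +Q/T_C = 20500/439 = 46.7 J/K.
ΔS_total = -34.34 + 46.7 = 12.4 J/K, positive as the second law requires.

ΔS_total = 12.4 J/K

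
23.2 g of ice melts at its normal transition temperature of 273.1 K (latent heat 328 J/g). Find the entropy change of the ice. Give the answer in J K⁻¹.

ΔS = 27.9 J/K

Heat absorbed by the substance: Q = mL = 23.2 × 328 = 7609.6 J.
At constant T, ΔS = Q_rev/T = 7609.6 / 273.1 = 27.9 J/K.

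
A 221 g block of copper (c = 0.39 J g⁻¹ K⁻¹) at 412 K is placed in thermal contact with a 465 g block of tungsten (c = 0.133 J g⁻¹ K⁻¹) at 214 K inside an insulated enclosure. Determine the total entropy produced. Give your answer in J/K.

ΔS_total = 7.33 J/K

Energy balance: T_f = (m₁c₁T₁ + m₂c₂T₂)/(m₁c₁ + m₂c₂) = 329.28 K.
ΔS₁ = m₁c₁ ln(T_f/T₁) = 86.19 × ln(329.28/412) = -19.32 J/K.
ΔS₂ = m₂c₂ ln(T_f/T₂) = 61.845 × ln(329.28/214) = 26.65 J/K.
ΔS_total = -19.32 + 26.65 = 7.33 J/K.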